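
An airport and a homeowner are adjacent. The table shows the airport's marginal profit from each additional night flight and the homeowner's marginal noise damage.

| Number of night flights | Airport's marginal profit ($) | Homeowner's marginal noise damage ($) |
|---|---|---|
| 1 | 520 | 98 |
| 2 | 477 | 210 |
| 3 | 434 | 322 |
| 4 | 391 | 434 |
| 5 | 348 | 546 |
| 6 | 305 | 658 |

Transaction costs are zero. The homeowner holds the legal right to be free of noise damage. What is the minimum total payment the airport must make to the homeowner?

Efficient level: marginal profit ≥ marginal noise damage through level 3, so k* = 3.
With the homeowner holding the right, the airport must at least compensate total damage at k*: 98 + 210 + 322 = 630.

$630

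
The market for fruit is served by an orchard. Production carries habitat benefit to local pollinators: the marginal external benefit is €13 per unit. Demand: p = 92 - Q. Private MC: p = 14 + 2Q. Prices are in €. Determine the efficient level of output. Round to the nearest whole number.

Q* = 30

Social marginal cost = private MC − MEB = 1 + 2Q.
Set SMC = demand: 1 + 2Q = 92 - Q → Q* = 30.3333.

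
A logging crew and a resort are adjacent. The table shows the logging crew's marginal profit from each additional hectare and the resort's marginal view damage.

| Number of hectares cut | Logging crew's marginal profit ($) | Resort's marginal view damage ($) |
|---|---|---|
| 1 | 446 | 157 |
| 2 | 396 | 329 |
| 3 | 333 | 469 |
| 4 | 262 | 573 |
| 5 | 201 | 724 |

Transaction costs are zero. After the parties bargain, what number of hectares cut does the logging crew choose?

Bargaining reaches the level where marginal profit last exceeds marginal view damage.
That holds through level 2 (396 ≥ 329) but not at 3 (333 < 469).

2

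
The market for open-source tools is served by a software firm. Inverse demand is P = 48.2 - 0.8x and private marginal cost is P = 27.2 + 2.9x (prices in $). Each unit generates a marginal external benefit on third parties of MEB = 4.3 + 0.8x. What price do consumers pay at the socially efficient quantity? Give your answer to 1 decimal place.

Social marginal cost = private MC − MEB = 22.9 + 2.1x.
Set SMC = demand: 22.9 + 2.1x = 48.2 - 0.8x → x* = 8.7241.
Consumer price on the demand curve at x*: 48.2 − 0.8×8.7241 = 41.2207.

P = $41.2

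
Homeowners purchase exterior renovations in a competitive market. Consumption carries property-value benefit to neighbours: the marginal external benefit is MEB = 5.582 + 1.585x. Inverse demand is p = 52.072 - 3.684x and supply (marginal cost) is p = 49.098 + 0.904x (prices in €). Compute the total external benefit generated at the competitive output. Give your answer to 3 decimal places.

Market equilibrium (private): 49.098 + 0.904x = 52.072 - 3.684x → x_m = 0.6482.
Total external benefit = ∫₀^{x_m} (5.582 + 1.585x) dx = 5.582×0.6482 + ½×1.585×0.6482² = 3.9512.

€3.951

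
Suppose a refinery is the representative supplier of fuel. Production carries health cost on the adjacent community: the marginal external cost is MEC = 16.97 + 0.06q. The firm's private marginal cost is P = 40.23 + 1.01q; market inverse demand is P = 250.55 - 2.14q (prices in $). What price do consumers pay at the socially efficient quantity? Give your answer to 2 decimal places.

P = $121.65

Social marginal cost = private MC + MEC = 57.20 + 1.07q.
Set SMC = demand: 57.20 + 1.07q = 250.55 - 2.14q → q* = 60.2336.
Consumer price on the demand curve at q*: 250.55 − 2.14×60.2336 = 121.6501.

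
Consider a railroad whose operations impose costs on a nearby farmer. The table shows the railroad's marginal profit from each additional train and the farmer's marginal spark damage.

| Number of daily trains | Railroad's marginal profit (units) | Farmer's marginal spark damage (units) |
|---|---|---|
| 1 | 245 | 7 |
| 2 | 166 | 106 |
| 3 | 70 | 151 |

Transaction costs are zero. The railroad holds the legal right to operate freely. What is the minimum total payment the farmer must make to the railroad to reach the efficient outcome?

Left alone the railroad would choose level 3 (marginal profit stays positive).
Efficient level: k* = 2 (marginal profit ≥ marginal spark damage through 2).
The farmer must at least cover the railroad's forgone profit from cutting 3→2: 70 = 70.

70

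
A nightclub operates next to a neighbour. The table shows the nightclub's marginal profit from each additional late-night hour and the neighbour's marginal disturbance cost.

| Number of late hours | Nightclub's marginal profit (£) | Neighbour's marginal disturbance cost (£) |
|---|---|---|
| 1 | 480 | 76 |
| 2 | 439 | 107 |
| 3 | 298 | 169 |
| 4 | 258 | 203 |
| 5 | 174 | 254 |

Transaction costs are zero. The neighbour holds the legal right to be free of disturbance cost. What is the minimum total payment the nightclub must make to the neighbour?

Efficient level: marginal profit ≥ marginal disturbance cost through level 4, so k* = 4.
With the neighbour holding the right, the nightclub must at least compensate total damage at k*: 76 + 107 + 169 + 203 = 555.

£555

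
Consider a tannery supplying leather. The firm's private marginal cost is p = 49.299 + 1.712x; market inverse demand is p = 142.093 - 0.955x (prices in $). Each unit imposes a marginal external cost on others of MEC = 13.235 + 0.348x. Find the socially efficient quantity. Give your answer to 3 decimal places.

x* = 26.388

Social marginal cost = private MC + MEC = 62.534 + 2.060x.
Set SMC = demand: 62.534 + 2.060x = 142.093 - 0.955x → x* = 26.3877.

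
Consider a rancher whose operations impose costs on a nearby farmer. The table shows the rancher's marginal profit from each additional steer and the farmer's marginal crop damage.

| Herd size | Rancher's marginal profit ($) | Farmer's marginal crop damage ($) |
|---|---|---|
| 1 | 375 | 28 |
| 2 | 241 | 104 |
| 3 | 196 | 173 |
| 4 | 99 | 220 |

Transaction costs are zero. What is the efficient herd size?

Bargaining reaches the level where marginal profit last exceeds marginal crop damage.
That holds through level 3 (196 ≥ 173) but not at 4 (99 < 220).

3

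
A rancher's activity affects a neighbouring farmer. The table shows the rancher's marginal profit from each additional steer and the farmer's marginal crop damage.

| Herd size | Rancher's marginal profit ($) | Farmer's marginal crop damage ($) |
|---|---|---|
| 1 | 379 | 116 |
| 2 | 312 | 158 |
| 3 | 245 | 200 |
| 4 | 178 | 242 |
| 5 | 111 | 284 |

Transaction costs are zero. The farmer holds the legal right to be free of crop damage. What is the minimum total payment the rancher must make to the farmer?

$474

Efficient level: marginal profit ≥ marginal crop damage through level 3, so k* = 3.
With the farmer holding the right, the rancher must at least compensate total damage at k*: 116 + 158 + 200 = 474.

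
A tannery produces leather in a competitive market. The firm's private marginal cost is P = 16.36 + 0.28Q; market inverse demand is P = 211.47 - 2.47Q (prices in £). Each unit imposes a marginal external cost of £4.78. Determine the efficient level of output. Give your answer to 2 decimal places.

Q* = 69.21

Social marginal cost = private MC + MEC = 21.14 + 0.28Q.
Set SMC = demand: 21.14 + 0.28Q = 211.47 - 2.47Q → Q* = 69.2109.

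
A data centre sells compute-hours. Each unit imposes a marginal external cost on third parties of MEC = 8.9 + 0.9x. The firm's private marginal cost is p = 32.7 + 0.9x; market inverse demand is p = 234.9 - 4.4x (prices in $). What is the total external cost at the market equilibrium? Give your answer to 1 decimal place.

Market equilibrium (private): 32.7 + 0.9x = 234.9 - 4.4x → x_m = 38.1509.
Total external cost = ∫₀^{x_m} (8.9 + 0.9x) dx = 8.9×38.1509 + ½×0.9×38.1509² = 994.5140.

$994.5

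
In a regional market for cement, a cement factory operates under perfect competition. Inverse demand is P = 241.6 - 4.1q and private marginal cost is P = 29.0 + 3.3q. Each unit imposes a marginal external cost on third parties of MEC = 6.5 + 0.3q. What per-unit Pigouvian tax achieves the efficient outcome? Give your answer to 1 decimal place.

tax = 14.5 per unit

Social marginal cost = private MC + MEC = 35.5 + 3.6q.
Set SMC = demand: 35.5 + 3.6q = 241.6 - 4.1q → q* = 26.7662.
The Pigouvian tax equals MEC at q*: 6.5 + 0.3×26.7662 = 14.5299.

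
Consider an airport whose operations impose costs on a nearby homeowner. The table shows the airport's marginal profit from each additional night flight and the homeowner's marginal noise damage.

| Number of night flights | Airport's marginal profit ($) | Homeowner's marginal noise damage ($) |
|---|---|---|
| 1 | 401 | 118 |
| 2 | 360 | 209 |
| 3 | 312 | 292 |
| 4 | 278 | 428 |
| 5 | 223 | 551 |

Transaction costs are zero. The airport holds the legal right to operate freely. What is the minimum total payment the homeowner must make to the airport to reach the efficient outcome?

Left alone the airport would choose level 5 (marginal profit stays positive).
Efficient level: k* = 3 (marginal profit ≥ marginal noise damage through 3).
The homeowner must at least cover the airport's forgone profit from cutting 5→3: 278 + 223 = 501.

$501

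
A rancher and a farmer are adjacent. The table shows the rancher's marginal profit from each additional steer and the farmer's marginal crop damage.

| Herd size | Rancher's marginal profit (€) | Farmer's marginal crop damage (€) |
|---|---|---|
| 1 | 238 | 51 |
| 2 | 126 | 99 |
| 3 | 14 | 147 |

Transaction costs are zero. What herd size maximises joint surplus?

2

Bargaining reaches the level where marginal profit last exceeds marginal crop damage.
That holds through level 2 (126 ≥ 99) but not at 3 (14 < 147).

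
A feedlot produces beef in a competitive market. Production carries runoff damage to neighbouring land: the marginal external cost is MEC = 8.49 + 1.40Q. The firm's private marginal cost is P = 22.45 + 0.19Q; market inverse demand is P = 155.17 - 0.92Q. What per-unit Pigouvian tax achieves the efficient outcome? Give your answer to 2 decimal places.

tax = 77.78 per unit

Social marginal cost = private MC + MEC = 30.94 + 1.59Q.
Set SMC = demand: 30.94 + 1.59Q = 155.17 - 0.92Q → Q* = 49.4940.
The Pigouvian tax equals MEC at Q*: 8.49 + 1.40×49.4940 = 77.7816.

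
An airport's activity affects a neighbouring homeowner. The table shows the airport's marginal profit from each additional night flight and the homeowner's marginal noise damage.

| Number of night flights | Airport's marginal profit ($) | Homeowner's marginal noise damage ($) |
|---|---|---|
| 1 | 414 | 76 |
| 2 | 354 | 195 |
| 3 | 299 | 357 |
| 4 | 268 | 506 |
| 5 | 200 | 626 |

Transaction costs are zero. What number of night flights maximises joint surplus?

2

Bargaining reaches the level where marginal profit last exceeds marginal noise damage.
That holds through level 2 (354 ≥ 195) but not at 3 (299 < 357).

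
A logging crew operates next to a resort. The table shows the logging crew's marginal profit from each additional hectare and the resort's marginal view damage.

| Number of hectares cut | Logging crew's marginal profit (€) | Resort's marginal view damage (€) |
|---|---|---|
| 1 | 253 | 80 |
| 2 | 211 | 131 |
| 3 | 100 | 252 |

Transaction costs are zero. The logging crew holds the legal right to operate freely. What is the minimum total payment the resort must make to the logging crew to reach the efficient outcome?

Left alone the logging crew would choose level 3 (marginal profit stays positive).
Efficient level: k* = 2 (marginal profit ≥ marginal view damage through 2).
The resort must at least cover the logging crew's forgone profit from cutting 3→2: 100 = 100.

€100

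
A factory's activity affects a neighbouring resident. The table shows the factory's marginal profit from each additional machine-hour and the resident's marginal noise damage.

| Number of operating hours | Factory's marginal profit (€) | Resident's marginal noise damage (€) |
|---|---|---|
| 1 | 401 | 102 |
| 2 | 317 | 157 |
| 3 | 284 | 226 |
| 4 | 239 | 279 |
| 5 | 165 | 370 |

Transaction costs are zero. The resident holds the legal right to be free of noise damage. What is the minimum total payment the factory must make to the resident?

€485

Efficient level: marginal profit ≥ marginal noise damage through level 3, so k* = 3.
With the resident holding the right, the factory must at least compensate total damage at k*: 102 + 157 + 226 = 485.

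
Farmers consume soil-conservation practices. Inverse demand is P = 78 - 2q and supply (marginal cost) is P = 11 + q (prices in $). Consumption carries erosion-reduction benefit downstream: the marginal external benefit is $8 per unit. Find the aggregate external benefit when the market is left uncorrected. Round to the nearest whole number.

$179

Market equilibrium (private): 11 + q = 78 - 2q → q_m = 22.3333.
Total external benefit = MEB × q_m = 8 × 22.3333 = 178.6664.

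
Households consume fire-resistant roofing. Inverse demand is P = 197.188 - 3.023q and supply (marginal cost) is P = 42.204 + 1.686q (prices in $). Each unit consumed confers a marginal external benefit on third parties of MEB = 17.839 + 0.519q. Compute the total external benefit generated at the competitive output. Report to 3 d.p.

$868.218

Market equilibrium (private): 42.204 + 1.686q = 197.188 - 3.023q → q_m = 32.9123.
Total external benefit = ∫₀^{q_m} (17.839 + 0.519q) dq = 17.839×32.9123 + ½×0.519×32.9123² = 868.2180.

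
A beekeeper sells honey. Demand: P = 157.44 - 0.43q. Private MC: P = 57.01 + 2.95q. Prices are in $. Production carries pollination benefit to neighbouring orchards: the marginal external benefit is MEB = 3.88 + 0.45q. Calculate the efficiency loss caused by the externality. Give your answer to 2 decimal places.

DWL = $50.78

Market equilibrium (private): 57.01 + 2.95q = 157.44 - 0.43q → q_m = 29.7130.
Social marginal cost = private MC − MEB = 53.13 + 2.50q.
Set SMC = demand: 53.13 + 2.50q = 157.44 - 0.43q → q* = 35.6007.
The welfare-loss triangle has base |q_m − q*| and height MEB(q_m) (the vertical gap between SMC and demand is zero at q* and MEB at q_m).
DWL = ½ × 5.8877 × 17.2509 = 50.7841.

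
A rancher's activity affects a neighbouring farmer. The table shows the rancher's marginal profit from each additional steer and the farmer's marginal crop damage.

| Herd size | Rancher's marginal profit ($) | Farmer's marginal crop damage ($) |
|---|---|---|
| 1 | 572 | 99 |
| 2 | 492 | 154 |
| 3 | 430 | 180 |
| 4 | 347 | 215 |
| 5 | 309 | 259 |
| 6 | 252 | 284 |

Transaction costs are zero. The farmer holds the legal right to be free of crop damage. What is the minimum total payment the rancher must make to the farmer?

$907

Efficient level: marginal profit ≥ marginal crop damage through level 5, so k* = 5.
With the farmer holding the right, the rancher must at least compensate total damage at k*: 99 + 154 + 180 + 215 + 259 = 907.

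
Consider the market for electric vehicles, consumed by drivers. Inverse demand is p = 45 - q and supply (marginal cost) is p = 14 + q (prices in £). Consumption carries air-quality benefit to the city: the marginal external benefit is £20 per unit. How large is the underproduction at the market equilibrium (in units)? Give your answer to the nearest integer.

Market equilibrium (private): 14 + q = 45 - q → q_m = 15.5000.
Social marginal benefit = demand + MEB = 65 - q.
Set SMB = MC: 65 - q = 14 + q → q* = 25.5000.
Gap = |15.5000 − 25.5000| = 10.0000.

10 units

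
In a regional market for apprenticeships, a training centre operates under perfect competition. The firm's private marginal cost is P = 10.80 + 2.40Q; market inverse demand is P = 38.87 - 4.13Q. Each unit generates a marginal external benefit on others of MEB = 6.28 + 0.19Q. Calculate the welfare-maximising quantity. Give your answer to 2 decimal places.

Social marginal cost = private MC − MEB = 4.52 + 2.21Q.
Set SMC = demand: 4.52 + 2.21Q = 38.87 - 4.13Q → Q* = 5.4180.

Q* = 5.42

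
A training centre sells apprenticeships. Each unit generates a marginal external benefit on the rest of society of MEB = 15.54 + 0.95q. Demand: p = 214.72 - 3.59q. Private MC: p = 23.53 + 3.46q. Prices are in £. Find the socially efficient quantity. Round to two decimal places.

q* = 33.89

Social marginal cost = private MC − MEB = 7.99 + 2.51q.
Set SMC = demand: 7.99 + 2.51q = 214.72 - 3.59q → q* = 33.8902.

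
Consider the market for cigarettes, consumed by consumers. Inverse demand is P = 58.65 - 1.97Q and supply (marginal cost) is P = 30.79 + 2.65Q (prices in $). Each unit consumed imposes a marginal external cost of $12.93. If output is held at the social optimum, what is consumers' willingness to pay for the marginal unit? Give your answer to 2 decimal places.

P = $52.28

Social marginal benefit = demand − MEC = 45.72 - 1.97Q.
Set SMB = MC: 45.72 - 1.97Q = 30.79 + 2.65Q → Q* = 3.2316.
Consumer price on the demand curve at Q*: 58.65 − 1.97×3.2316 = 52.2837.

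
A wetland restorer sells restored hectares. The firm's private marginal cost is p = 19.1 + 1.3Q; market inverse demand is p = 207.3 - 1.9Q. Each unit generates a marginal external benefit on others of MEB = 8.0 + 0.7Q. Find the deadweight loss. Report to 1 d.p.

DWL = 483.5

Market equilibrium (private): 19.1 + 1.3Q = 207.3 - 1.9Q → Q_m = 58.8125.
Social marginal cost = private MC − MEB = 11.1 + 0.6Q.
Set SMC = demand: 11.1 + 0.6Q = 207.3 - 1.9Q → Q* = 78.4800.
Height of the DWL triangle at Q_m is demand(Q_m) − SMC(Q_m) = MEB(Q_m) = 49.1688.
DWL = ½ × 19.6675 × 49.1688 = 483.5137.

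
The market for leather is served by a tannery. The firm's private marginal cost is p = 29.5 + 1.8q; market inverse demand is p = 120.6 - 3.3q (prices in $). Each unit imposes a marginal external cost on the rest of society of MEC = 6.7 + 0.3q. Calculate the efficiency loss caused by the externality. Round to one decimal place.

Market equilibrium (private): 29.5 + 1.8q = 120.6 - 3.3q → q_m = 17.8627.
Social marginal cost = private MC + MEC = 36.2 + 2.1q.
Set SMC = demand: 36.2 + 2.1q = 120.6 - 3.3q → q* = 15.6296.
The loss is the area between SMC and demand from q* to q_m; with linear curves that's a triangle of height MEC(q_m).
DWL = ½ × 2.2331 × 12.0588 = 13.4643.

DWL = $13.5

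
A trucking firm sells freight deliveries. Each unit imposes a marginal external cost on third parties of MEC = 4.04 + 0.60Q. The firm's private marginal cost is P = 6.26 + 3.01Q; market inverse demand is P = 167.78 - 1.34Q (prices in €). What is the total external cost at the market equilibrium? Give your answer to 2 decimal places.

Market equilibrium (private): 6.26 + 3.01Q = 167.78 - 1.34Q → Q_m = 37.1310.
Total external cost = ∫₀^{Q_m} (4.04 + 0.60Q) dQ = 4.04×37.1310 + ½×0.60×37.1310² = 563.6226.

€563.62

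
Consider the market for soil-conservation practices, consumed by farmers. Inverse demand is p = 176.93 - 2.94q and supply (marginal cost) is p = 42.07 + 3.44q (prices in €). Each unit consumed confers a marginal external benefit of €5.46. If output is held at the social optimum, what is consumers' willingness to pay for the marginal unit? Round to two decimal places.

Social marginal benefit = demand + MEB = 182.39 - 2.94q.
Set SMB = MC: 182.39 - 2.94q = 42.07 + 3.44q → q* = 21.9937.
Consumer price on the demand curve at q*: 176.93 − 2.94×21.9937 = 112.2685.

P = €112.27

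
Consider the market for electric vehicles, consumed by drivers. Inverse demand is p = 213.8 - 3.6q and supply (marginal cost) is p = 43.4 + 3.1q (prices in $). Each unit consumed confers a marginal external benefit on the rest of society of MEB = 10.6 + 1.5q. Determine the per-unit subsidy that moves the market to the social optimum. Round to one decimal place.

Social marginal benefit = demand + MEB = 224.4 - 2.1q.
Set SMB = MC: 224.4 - 2.1q = 43.4 + 3.1q → q* = 34.8077.
The Pigouvian subsidy equals MEB at q*: 10.6 + 1.5×34.8077 = 62.8116.

subsidy = $62.8 per unit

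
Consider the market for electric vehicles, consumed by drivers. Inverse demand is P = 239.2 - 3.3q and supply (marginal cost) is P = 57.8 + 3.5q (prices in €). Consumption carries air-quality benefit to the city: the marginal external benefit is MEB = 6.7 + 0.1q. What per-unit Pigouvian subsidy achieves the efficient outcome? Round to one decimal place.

subsidy = €9.5 per unit

Social marginal benefit = demand + MEB = 245.9 - 3.2q.
Set SMB = MC: 245.9 - 3.2q = 57.8 + 3.5q → q* = 28.0746.
The Pigouvian subsidy equals MEB at q*: 6.7 + 0.1×28.0746 = 9.5075.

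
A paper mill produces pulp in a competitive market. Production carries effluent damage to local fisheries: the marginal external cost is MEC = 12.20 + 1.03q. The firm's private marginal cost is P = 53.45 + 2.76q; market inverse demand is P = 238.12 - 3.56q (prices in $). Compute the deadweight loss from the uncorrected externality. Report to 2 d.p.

Market equilibrium (private): 53.45 + 2.76q = 238.12 - 3.56q → q_m = 29.2199.
Social marginal cost = private MC + MEC = 65.65 + 3.79q.
Set SMC = demand: 65.65 + 3.79q = 238.12 - 3.56q → q* = 23.4653.
The welfare-loss triangle has base |q_m − q*| and height MEC(q_m) (the vertical gap between SMC and demand is zero at q* and MEC at q_m).
DWL = ½ × 5.7546 × 42.2965 = 121.6997.

DWL = $121.70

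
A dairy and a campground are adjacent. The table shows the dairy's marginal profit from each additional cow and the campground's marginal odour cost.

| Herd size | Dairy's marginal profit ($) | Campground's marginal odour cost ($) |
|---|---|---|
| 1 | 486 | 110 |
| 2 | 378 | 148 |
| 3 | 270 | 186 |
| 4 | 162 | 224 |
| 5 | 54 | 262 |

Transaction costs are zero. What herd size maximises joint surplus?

3

Bargaining reaches the level where marginal profit last exceeds marginal odour cost.
That holds through level 3 (270 ≥ 186) but not at 4 (162 < 224).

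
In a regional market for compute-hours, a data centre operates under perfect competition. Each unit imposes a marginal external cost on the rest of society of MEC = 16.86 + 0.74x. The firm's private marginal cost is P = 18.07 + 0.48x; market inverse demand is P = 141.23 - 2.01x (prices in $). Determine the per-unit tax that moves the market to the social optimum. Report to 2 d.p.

tax = $41.21 per unit

Social marginal cost = private MC + MEC = 34.93 + 1.22x.
Set SMC = demand: 34.93 + 1.22x = 141.23 - 2.01x → x* = 32.9102.
The Pigouvian tax equals MEC at x*: 16.86 + 0.74×32.9102 = 41.2135.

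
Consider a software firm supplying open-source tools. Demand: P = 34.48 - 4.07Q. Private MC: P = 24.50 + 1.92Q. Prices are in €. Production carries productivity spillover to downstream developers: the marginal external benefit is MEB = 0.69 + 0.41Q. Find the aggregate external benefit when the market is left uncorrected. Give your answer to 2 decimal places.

€1.72

Market equilibrium (private): 24.50 + 1.92Q = 34.48 - 4.07Q → Q_m = 1.6661.
Total external benefit = ∫₀^{Q_m} (0.69 + 0.41Q) dQ = 0.69×1.6661 + ½×0.41×1.6661² = 1.7187.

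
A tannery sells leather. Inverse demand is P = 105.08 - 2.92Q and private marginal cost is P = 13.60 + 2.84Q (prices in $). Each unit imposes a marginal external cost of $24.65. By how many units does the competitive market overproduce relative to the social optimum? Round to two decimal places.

Market equilibrium (private): 13.60 + 2.84Q = 105.08 - 2.92Q → Q_m = 15.8819.
Social marginal cost = private MC + MEC = 38.25 + 2.84Q.
Set SMC = demand: 38.25 + 2.84Q = 105.08 - 2.92Q → Q* = 11.6024.
Gap = |15.8819 − 11.6024| = 4.2795.

4.28 units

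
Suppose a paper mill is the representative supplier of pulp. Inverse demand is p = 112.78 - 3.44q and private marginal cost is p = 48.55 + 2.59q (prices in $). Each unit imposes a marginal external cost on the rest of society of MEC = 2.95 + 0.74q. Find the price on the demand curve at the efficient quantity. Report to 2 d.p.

P = $81.64

Social marginal cost = private MC + MEC = 51.50 + 3.33q.
Set SMC = demand: 51.50 + 3.33q = 112.78 - 3.44q → q* = 9.0517.
Consumer price on the demand curve at q*: 112.78 − 3.44×9.0517 = 81.6422.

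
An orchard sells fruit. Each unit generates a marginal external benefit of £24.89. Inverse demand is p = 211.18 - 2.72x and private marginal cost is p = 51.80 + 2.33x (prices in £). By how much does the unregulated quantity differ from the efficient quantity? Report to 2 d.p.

Market equilibrium (private): 51.80 + 2.33x = 211.18 - 2.72x → x_m = 31.5604.
Social marginal cost = private MC − MEB = 26.91 + 2.33x.
Set SMC = demand: 26.91 + 2.33x = 211.18 - 2.72x → x* = 36.4891.
Gap = |31.5604 − 36.4891| = 4.9287.

4.93 units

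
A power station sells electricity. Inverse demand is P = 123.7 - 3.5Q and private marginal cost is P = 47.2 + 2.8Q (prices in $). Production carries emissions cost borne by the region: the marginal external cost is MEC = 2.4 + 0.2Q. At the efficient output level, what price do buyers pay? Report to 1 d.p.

P = $83.8

Social marginal cost = private MC + MEC = 49.6 + 3.0Q.
Set SMC = demand: 49.6 + 3.0Q = 123.7 - 3.5Q → Q* = 11.4000.
Consumer price on the demand curve at Q*: 123.7 − 3.5×11.4000 = 83.8000.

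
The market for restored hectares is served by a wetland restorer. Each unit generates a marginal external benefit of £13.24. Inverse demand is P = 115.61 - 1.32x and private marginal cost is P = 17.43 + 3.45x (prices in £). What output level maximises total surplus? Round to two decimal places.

x* = 23.36

Social marginal cost = private MC − MEB = 4.19 + 3.45x.
Set SMC = demand: 4.19 + 3.45x = 115.61 - 1.32x → x* = 23.3585.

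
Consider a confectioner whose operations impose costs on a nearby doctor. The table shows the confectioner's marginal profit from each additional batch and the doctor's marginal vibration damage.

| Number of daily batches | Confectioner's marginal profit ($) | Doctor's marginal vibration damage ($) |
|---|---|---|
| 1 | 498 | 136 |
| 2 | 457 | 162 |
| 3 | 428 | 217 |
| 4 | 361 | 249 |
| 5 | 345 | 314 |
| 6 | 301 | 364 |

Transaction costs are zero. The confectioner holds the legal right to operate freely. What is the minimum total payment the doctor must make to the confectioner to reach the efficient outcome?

$301

Left alone the confectioner would choose level 6 (marginal profit stays positive).
Efficient level: k* = 5 (marginal profit ≥ marginal vibration damage through 5).
The doctor must at least cover the confectioner's forgone profit from cutting 6→5: 301 = 301.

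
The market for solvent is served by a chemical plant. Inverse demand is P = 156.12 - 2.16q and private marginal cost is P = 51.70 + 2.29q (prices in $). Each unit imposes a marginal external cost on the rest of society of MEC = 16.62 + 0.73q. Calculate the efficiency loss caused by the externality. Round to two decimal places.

DWL = $109.95

Market equilibrium (private): 51.70 + 2.29q = 156.12 - 2.16q → q_m = 23.4652.
Social marginal cost = private MC + MEC = 68.32 + 3.02q.
Set SMC = demand: 68.32 + 3.02q = 156.12 - 2.16q → q* = 16.9498.
Height of the DWL triangle at q_m is SMC(q_m) − demand(q_m) = MEC(q_m) = 33.7496.
DWL = ½ × 6.5154 × 33.7496 = 109.9461.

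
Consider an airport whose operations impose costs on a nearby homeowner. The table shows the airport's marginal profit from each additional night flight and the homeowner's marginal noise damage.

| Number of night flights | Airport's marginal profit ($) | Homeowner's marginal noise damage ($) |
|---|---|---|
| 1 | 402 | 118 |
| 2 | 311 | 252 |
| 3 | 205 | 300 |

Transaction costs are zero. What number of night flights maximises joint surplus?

Bargaining reaches the level where marginal profit last exceeds marginal noise damage.
That holds through level 2 (311 ≥ 252) but not at 3 (205 < 300).

2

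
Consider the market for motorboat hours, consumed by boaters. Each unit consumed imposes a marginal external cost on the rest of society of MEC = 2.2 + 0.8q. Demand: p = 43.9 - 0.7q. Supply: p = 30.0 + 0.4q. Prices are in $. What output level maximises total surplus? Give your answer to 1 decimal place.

Social marginal benefit = demand − MEC = 41.7 - 1.5q.
Set SMB = MC: 41.7 - 1.5q = 30.0 + 0.4q → q* = 6.1579.

q* = 6.2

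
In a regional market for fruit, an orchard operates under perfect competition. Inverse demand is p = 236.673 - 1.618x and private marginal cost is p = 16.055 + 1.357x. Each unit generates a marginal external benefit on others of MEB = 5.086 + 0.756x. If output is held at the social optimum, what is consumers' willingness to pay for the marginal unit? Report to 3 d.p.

Social marginal cost = private MC − MEB = 10.969 + 0.601x.
Set SMC = demand: 10.969 + 0.601x = 236.673 - 1.618x → x* = 101.7143.
Consumer price on the demand curve at x*: 236.673 − 1.618×101.7143 = 72.0993.

P = 72.099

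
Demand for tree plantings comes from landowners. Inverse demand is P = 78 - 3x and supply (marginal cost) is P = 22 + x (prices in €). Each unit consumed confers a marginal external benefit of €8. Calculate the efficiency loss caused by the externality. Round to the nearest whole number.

Market equilibrium (private): 22 + x = 78 - 3x → x_m = 14.0000.
Social marginal benefit = demand + MEB = 86 - 3x.
Set SMB = MC: 86 - 3x = 22 + x → x* = 16.0000.
The loss is the area between SMB and MC from x* to x_m; with linear curves that's a triangle of height MEB(x_m).
DWL = ½ × 2.0000 × 8.0000 = 8.0000.

DWL = €8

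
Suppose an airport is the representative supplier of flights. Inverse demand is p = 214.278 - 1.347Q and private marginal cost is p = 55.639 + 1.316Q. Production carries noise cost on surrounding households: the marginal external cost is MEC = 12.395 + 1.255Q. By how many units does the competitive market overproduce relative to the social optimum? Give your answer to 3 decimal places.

Market equilibrium (private): 55.639 + 1.316Q = 214.278 - 1.347Q → Q_m = 59.5715.
Social marginal cost = private MC + MEC = 68.034 + 2.571Q.
Set SMC = demand: 68.034 + 2.571Q = 214.278 - 1.347Q → Q* = 37.3262.
Gap = |59.5715 − 37.3262| = 22.2453.

22.245 units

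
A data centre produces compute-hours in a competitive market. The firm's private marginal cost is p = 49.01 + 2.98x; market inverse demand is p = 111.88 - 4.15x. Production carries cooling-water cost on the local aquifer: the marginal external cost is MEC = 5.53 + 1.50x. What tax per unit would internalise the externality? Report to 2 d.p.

tax = 15.50 per unit

Social marginal cost = private MC + MEC = 54.54 + 4.48x.
Set SMC = demand: 54.54 + 4.48x = 111.88 - 4.15x → x* = 6.6443.
The Pigouvian tax equals MEC at x*: 5.53 + 1.50×6.6443 = 15.4965.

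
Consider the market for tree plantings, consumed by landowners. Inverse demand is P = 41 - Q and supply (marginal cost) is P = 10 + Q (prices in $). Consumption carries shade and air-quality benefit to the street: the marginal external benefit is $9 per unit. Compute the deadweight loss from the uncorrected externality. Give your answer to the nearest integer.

Market equilibrium (private): 10 + Q = 41 - Q → Q_m = 15.5000.
Social marginal benefit = demand + MEB = 50 - Q.
Set SMB = MC: 50 - Q = 10 + Q → Q* = 20.0000.
The welfare-loss triangle has base |Q_m − Q*| and height MEB(Q_m) (the vertical gap between SMB and MC is zero at Q* and MEB at Q_m).
DWL = ½ × 4.5000 × 9.0000 = 20.2500.

DWL = $20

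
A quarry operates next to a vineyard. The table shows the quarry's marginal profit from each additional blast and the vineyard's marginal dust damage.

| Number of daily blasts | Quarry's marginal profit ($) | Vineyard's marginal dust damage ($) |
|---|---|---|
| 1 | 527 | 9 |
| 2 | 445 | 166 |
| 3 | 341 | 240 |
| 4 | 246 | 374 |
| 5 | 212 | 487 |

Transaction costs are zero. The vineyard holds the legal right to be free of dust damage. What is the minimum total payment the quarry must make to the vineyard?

$415

Efficient level: marginal profit ≥ marginal dust damage through level 3, so k* = 3.
With the vineyard holding the right, the quarry must at least compensate total damage at k*: 9 + 166 + 240 = 415.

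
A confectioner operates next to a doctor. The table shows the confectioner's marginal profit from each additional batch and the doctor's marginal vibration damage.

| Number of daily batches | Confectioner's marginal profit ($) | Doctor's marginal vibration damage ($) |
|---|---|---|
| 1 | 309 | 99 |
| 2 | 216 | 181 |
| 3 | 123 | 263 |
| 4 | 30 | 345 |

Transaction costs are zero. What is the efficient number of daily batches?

Bargaining reaches the level where marginal profit last exceeds marginal vibration damage.
That holds through level 2 (216 ≥ 181) but not at 3 (123 < 263).

2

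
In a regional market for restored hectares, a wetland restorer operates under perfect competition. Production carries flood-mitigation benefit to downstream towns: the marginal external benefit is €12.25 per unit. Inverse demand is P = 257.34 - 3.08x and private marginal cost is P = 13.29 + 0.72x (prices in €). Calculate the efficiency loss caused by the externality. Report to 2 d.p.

DWL = €19.75

Market equilibrium (private): 13.29 + 0.72x = 257.34 - 3.08x → x_m = 64.2237.
Social marginal cost = private MC − MEB = 1.04 + 0.72x.
Set SMC = demand: 1.04 + 0.72x = 257.34 - 3.08x → x* = 67.4474.
The welfare-loss triangle has base |x_m − x*| and height MEB(x_m) (the vertical gap between SMC and demand is zero at x* and MEB at x_m).
DWL = ½ × 3.2237 × 12.2500 = 19.7452.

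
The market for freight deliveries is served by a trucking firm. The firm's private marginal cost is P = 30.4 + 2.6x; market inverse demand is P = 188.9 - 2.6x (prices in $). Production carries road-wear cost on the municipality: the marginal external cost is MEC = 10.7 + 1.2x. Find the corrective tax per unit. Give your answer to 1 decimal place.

tax = $38.4 per unit

Social marginal cost = private MC + MEC = 41.1 + 3.8x.
Set SMC = demand: 41.1 + 3.8x = 188.9 - 2.6x → x* = 23.0938.
The Pigouvian tax equals MEC at x*: 10.7 + 1.2×23.0938 = 38.4126.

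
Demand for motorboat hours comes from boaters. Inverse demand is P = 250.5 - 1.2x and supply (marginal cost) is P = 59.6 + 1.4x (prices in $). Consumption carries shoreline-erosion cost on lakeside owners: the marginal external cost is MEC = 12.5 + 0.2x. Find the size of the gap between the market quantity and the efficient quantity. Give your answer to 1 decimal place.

9.7 units

Market equilibrium (private): 59.6 + 1.4x = 250.5 - 1.2x → x_m = 73.4231.
Social marginal benefit = demand − MEC = 238.0 - 1.4x.
Set SMB = MC: 238.0 - 1.4x = 59.6 + 1.4x → x* = 63.7143.
Gap = |73.4231 − 63.7143| = 9.7088.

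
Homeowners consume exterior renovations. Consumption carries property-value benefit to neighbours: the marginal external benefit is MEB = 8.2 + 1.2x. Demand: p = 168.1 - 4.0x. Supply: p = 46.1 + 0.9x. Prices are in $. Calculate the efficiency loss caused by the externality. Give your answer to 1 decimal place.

Market equilibrium (private): 46.1 + 0.9x = 168.1 - 4.0x → x_m = 24.8980.
Social marginal benefit = demand + MEB = 176.3 - 2.8x.
Set SMB = MC: 176.3 - 2.8x = 46.1 + 0.9x → x* = 35.1892.
The welfare-loss triangle has base |x_m − x*| and height MEB(x_m) (the vertical gap between SMB and MC is zero at x* and MEB at x_m).
DWL = ½ × 10.2912 × 38.0776 = 195.9321.

DWL = $195.9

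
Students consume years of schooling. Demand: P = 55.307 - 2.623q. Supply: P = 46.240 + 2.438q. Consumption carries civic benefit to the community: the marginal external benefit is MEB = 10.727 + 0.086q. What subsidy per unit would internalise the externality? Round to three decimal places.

Social marginal benefit = demand + MEB = 66.034 - 2.537q.
Set SMB = MC: 66.034 - 2.537q = 46.240 + 2.438q → q* = 3.9787.
The Pigouvian subsidy equals MEB at q*: 10.727 + 0.086×3.9787 = 11.0692.

subsidy = 11.069 per unit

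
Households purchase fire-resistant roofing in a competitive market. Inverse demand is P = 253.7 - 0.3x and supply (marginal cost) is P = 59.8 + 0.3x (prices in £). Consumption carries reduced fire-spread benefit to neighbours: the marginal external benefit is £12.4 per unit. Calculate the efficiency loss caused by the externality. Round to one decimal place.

DWL = £128.1

Market equilibrium (private): 59.8 + 0.3x = 253.7 - 0.3x → x_m = 323.1667.
Social marginal benefit = demand + MEB = 266.1 - 0.3x.
Set SMB = MC: 266.1 - 0.3x = 59.8 + 0.3x → x* = 343.8333.
Height of the DWL triangle at x_m is SMB(x_m) − MC(x_m) = MEB(x_m) = 12.4000.
DWL = ½ × 20.6666 × 12.4000 = 128.1329.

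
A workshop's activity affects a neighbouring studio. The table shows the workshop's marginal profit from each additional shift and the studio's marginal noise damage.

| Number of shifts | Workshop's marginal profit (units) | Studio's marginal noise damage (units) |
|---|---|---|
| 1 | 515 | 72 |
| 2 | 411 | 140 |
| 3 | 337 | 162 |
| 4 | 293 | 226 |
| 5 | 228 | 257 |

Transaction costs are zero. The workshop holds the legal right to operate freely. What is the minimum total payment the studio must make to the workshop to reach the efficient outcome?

Left alone the workshop would choose level 5 (marginal profit stays positive).
Efficient level: k* = 4 (marginal profit ≥ marginal noise damage through 4).
The studio must at least cover the workshop's forgone profit from cutting 5→4: 228 = 228.

228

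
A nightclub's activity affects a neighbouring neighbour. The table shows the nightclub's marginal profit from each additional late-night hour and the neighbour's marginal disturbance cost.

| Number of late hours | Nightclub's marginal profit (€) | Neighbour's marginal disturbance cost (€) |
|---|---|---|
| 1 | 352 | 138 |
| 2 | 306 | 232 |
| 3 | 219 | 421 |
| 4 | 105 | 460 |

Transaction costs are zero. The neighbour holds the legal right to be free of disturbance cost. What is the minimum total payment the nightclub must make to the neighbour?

€370

Efficient level: marginal profit ≥ marginal disturbance cost through level 2, so k* = 2.
With the neighbour holding the right, the nightclub must at least compensate total damage at k*: 138 + 232 = 370.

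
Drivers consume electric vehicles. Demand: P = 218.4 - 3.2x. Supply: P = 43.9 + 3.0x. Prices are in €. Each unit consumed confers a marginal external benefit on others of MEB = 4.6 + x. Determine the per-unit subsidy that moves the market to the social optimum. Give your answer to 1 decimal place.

Social marginal benefit = demand + MEB = 223.0 - 2.2x.
Set SMB = MC: 223.0 - 2.2x = 43.9 + 3.0x → x* = 34.4423.
The Pigouvian subsidy equals MEB at x*: 4.6 + 1.0×34.4423 = 39.0423.

subsidy = €39.0 per unit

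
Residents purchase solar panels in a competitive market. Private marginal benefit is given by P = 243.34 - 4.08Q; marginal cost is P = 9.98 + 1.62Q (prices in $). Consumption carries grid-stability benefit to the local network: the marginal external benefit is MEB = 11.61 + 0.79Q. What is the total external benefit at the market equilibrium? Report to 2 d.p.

Market equilibrium (private): 9.98 + 1.62Q = 243.34 - 4.08Q → Q_m = 40.9404.
Total external benefit = ∫₀^{Q_m} (11.61 + 0.79Q) dQ = 11.61×40.9404 + ½×0.79×40.9404² = 1137.3840.

$1137.38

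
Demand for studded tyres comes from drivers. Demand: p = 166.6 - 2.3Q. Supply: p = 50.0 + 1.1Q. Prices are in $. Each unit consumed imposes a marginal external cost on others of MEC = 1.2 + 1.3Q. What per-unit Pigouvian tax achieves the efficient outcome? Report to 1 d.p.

tax = $33.1 per unit

Social marginal benefit = demand − MEC = 165.4 - 3.6Q.
Set SMB = MC: 165.4 - 3.6Q = 50.0 + 1.1Q → Q* = 24.5532.
The Pigouvian tax equals MEC at Q*: 1.2 + 1.3×24.5532 = 33.1192.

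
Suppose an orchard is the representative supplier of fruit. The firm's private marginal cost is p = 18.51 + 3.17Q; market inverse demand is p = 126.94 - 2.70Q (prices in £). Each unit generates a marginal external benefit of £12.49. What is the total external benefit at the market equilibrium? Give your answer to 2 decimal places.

Market equilibrium (private): 18.51 + 3.17Q = 126.94 - 2.70Q → Q_m = 18.4719.
Total external benefit = MEB × Q_m = 12.49 × 18.4719 = 230.7140.

£230.71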